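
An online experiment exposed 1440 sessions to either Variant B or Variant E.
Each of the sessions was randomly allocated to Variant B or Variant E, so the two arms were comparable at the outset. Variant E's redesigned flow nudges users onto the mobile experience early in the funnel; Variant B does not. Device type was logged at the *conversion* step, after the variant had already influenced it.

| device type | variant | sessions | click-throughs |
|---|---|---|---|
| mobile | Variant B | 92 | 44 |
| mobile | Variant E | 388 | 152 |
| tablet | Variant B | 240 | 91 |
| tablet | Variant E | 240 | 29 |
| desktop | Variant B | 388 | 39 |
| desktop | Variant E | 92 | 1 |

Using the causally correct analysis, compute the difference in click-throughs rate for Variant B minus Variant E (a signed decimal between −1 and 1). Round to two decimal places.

The stratified and pooled comparisons disagree (Variant B wins within each device type; Variant E wins overall), so the answer turns on the causal role of device type.
Device type is recorded after the variant and is itself shifted by it — it sits on the causal path from variant to outcome. Conditioning on a mediator would strip out part of the effect we want; the pooled comparison gives the total causal effect.
The causal difference is the pooled difference: 0.242 − 0.253 = -0.011.

-0.01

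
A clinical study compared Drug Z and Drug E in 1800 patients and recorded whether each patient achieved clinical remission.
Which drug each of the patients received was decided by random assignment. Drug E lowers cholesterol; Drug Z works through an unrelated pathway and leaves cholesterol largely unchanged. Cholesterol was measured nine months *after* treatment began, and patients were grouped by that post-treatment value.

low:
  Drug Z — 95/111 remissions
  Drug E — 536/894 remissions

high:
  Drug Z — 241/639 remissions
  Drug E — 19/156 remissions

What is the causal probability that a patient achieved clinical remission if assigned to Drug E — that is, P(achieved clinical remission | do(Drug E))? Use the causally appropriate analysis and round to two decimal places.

0.53

Drug Z is higher inside every cholesterol stratum but Drug E is higher in aggregate. Whether to stratify depends on how cholesterol relates to the drug.
Cholesterol is downstream of the drug. One should not condition on a consequence of treatment, so the overall rates are the right comparison.
So P(outcome | do(Drug E)) is just the pooled rate for Drug E: 555/1050 = 0.529.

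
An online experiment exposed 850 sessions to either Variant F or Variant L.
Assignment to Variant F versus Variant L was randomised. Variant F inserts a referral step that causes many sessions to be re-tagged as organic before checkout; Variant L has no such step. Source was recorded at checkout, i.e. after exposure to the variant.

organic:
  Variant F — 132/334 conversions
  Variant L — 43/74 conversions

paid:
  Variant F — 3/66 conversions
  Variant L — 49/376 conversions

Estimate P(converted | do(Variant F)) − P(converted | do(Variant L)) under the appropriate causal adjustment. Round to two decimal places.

Variant L is higher inside every traffic source stratum but Variant F is higher in aggregate. Whether to stratify depends on how traffic source relates to the variant.
The distribution of traffic source is itself part of what the variant does — it is an intermediate outcome. Holding it fixed would remove that part of the effect; the total effect is the pooled difference.
The causal difference is the pooled difference: 0.338 − 0.204 = +0.133.

+0.13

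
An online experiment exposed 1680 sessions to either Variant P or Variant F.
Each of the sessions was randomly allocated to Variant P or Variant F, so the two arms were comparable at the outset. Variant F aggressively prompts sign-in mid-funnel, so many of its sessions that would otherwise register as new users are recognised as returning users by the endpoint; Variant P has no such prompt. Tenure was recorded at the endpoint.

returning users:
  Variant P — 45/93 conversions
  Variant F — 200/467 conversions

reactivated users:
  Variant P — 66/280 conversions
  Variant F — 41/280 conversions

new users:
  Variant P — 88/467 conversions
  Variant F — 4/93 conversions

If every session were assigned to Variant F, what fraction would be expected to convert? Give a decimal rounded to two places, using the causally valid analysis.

Stratifying would compare variants among sessions the variants themselves sorted into user tenure groups — a form of selection on an intermediate. The unconditioned pooled rates give the total causal effect.
So P(outcome | do(Variant F)) is just the pooled rate for Variant F: 245/840 = 0.292.

0.29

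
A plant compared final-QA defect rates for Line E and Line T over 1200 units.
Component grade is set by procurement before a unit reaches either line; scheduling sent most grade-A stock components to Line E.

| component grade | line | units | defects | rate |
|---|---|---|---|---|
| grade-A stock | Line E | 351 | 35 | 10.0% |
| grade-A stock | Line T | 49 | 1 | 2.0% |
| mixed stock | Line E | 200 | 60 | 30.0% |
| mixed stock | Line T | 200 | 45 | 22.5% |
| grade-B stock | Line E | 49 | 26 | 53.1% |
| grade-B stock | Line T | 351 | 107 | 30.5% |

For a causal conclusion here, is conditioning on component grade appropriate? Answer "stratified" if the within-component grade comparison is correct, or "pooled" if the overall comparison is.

stratified

Nothing the line does changes component grade; the imbalance is an allocation artefact. With component grade also predicting the outcome, the pooled figure is confounded, and the within-stratum comparison is the causal one.
Within each level — grade-A stock: 10.0% vs 2.0%; mixed stock: 30.0% vs 22.5%; grade-B stock: 53.1% vs 30.5% — Line T is lower every time.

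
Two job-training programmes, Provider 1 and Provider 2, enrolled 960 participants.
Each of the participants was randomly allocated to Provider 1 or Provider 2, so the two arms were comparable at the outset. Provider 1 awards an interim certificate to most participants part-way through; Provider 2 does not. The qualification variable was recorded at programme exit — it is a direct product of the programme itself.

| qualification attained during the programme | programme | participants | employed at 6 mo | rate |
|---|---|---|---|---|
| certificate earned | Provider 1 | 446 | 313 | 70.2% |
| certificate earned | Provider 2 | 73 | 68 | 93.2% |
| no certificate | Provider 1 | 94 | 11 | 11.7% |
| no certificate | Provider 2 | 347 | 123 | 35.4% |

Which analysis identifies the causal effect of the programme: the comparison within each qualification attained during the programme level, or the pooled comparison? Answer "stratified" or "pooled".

pooled

Qualification attained during the programme is downstream of the programme. One should not condition on a consequence of treatment, so the overall rates are the right comparison.
Pooled: Provider 1 60.0% vs Provider 2 45.5%; Provider 1 is higher overall.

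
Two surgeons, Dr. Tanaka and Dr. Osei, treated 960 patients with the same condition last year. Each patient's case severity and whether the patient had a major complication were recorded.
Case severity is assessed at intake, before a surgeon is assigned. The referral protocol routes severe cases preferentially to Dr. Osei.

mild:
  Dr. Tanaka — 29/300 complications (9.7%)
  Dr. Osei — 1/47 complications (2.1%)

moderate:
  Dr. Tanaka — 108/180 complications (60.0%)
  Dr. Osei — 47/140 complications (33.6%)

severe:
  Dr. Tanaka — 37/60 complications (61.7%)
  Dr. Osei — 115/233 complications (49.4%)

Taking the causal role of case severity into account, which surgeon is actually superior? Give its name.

Within every case severity level Dr. Osei has the lower rate, yet pooled Dr. Tanaka does — Simpson's reversal.
Case severity is set before the surgeon has any effect — it is not caused by the surgeon — and it independently drives the outcome. That makes it a confounder, so the causal comparison is within case severity levels.
Within each level — mild: 9.7% vs 2.1%; moderate: 60.0% vs 33.6%; severe: 61.7% vs 49.4% — Dr. Osei is lower every time.

Dr. Osei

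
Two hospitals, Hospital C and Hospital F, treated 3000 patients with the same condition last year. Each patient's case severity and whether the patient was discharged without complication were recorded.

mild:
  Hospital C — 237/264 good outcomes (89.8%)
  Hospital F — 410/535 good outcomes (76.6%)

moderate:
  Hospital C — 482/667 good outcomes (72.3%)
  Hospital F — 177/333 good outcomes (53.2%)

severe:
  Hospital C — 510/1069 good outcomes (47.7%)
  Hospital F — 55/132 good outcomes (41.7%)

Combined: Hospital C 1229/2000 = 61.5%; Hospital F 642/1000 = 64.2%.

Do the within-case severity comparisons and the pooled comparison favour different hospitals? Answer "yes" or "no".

yes

Within each case severity level (mild 89.8% vs 76.6%; moderate 72.3% vs 53.2%; severe 47.7% vs 41.7%), Hospital C has the higher rate every time. Pooled: 61.5% vs 64.2% — Hospital F has the higher rate overall. The two comparisons disagree.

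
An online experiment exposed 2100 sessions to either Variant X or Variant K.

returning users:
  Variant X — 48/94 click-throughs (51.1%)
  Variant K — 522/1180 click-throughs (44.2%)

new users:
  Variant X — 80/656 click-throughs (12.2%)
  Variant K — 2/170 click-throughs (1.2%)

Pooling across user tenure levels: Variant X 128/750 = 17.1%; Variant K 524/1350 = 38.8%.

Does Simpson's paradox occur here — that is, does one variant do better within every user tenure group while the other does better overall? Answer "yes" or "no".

yes

Within each user tenure level (returning users 51.1% vs 44.2%; new users 12.2% vs 1.2%), Variant X has the higher rate every time. Pooled: 17.1% vs 38.8% — Variant K has the higher rate overall. The two comparisons disagree.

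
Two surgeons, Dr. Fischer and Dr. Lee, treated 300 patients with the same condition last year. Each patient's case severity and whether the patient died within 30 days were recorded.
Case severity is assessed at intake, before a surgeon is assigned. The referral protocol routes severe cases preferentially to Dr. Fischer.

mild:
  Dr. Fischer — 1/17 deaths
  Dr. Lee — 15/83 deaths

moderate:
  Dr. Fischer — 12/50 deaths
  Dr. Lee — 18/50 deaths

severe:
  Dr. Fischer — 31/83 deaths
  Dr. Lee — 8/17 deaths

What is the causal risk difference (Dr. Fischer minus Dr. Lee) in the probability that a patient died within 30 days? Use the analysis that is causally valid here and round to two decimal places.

-0.11

The stratified and pooled comparisons disagree (Dr. Fischer wins within each case severity; Dr. Lee wins overall), so the answer turns on the causal role of case severity.
The imbalance in case severity arose from how patients were allocated, not from anything the surgeon did; and case severity independently affects the outcome. The pooled gap is confounded — condition on case severity.
Adjusting over the population distribution of case severity: 0.333·(0.059−0.181) + 0.333·(0.240−0.360) + 0.333·(0.373−0.471) = -0.113.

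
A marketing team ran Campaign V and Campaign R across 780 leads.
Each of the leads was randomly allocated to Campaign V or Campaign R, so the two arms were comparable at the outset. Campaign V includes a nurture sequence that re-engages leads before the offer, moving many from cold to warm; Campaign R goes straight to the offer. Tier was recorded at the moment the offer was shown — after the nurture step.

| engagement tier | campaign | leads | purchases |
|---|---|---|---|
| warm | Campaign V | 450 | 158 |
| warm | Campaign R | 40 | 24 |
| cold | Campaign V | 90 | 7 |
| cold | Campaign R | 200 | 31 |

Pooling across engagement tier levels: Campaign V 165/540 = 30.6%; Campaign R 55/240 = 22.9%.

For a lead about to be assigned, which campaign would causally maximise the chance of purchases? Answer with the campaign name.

Campaign V

The distribution of engagement tier is itself part of what the campaign does — it is an intermediate outcome. Holding it fixed would remove that part of the effect; the total effect is the pooled difference.
Pooled: Campaign V 30.6% vs Campaign R 22.9%; Campaign V is higher overall.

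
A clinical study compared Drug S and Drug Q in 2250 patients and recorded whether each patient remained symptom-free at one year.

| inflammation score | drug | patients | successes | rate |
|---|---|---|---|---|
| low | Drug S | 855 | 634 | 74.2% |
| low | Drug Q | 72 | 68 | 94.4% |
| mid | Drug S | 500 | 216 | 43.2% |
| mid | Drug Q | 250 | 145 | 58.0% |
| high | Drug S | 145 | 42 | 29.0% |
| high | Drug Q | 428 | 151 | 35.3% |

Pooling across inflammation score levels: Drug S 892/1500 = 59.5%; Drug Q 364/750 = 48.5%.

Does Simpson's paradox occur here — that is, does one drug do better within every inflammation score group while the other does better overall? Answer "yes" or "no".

yes

Within each inflammation score level (low 74.2% vs 94.4%; mid 43.2% vs 58.0%; high 29.0% vs 35.3%), Drug Q has the higher rate every time. Pooled: 59.5% vs 48.5% — Drug S has the higher rate overall. The two comparisons disagree.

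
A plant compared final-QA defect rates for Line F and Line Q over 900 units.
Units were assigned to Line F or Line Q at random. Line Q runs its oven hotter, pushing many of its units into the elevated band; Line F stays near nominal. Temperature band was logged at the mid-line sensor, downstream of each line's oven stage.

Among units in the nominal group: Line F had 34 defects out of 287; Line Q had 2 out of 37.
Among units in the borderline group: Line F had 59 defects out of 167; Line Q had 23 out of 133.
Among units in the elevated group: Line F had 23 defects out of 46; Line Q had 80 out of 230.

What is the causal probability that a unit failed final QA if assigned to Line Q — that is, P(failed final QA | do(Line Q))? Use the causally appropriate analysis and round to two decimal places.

In-process temperature band lies on the pathway line → in-process temperature band → outcome, so adjusting for it blocks the indirect effect. For the total causal effect of line, use the unadjusted pooled rates.
So P(outcome | do(Line Q)) is just the pooled rate for Line Q: 105/400 = 0.263.

0.26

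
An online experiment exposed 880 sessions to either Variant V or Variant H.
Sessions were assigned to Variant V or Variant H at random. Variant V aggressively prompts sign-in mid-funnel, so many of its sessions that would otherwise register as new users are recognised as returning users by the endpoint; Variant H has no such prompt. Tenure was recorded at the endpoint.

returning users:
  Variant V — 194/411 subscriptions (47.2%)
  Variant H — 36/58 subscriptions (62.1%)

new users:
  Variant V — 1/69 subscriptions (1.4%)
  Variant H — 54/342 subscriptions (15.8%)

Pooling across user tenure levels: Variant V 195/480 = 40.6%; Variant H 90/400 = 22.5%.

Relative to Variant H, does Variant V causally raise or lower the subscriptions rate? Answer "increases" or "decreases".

User tenure is downstream of the variant. One should not condition on a consequence of treatment, so the overall rates are the right comparison.
Pooled: Variant V 40.6% vs Variant H 22.5%; Variant V is higher overall.

increases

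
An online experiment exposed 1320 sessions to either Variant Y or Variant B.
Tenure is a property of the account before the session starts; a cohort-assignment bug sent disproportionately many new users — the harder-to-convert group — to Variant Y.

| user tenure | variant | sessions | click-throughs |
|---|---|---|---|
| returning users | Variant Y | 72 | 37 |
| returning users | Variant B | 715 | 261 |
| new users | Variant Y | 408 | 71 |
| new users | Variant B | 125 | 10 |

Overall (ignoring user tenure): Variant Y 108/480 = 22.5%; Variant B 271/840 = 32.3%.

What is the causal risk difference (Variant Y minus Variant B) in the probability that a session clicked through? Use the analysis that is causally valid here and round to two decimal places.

Since user tenure is a pre-existing factor (not a product of the variant) and it affects the outcome on its own, it is a confounder. The stratified rates, not the pooled rate, identify the causal effect.
Adjusting over the population distribution of user tenure: 0.596·(0.514−0.365) + 0.404·(0.174−0.080) = +0.127.

+0.13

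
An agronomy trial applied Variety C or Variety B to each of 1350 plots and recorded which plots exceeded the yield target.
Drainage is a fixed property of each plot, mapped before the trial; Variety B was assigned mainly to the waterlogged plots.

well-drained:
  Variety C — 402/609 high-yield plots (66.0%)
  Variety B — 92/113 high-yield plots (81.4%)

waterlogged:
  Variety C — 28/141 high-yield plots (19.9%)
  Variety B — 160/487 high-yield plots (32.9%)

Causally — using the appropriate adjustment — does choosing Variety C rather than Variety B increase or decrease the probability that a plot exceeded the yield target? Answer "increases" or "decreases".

decreases

Field drainage satisfies the back-door criterion: it is not a descendant of the variety, and it blocks the spurious path from variety to outcome. Adjusting for it (i.e., using the within-field drainage rates) gives the causal effect.
Within each level — well-drained: 66.0% vs 81.4%; waterlogged: 19.9% vs 32.9% — Variety B is higher every time.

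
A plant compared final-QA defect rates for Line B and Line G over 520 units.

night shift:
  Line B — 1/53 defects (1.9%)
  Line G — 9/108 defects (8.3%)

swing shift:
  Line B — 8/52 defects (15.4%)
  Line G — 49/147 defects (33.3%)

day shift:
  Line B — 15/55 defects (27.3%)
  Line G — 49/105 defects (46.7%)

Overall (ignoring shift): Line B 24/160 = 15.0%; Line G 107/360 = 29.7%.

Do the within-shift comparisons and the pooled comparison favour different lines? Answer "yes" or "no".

no

Within each shift level (night shift 1.9% vs 8.3%; swing shift 15.4% vs 33.3%; day shift 27.3% vs 46.7%), Line B has the lower rate every time. Pooled: 15.0% vs 29.7% — Line B has the lower rate overall. They agree.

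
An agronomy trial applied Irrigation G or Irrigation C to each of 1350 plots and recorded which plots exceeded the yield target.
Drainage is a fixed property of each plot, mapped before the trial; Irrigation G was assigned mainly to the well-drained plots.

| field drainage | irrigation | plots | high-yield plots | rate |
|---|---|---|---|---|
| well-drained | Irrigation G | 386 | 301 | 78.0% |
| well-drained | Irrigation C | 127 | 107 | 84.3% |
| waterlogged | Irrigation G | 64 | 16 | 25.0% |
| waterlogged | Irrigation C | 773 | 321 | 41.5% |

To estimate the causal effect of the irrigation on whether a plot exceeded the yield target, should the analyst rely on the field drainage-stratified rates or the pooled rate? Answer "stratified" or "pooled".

stratified

Field drainage satisfies the back-door criterion: it is not a descendant of the irrigation, and it blocks the spurious path from irrigation to outcome. Adjusting for it (i.e., using the within-field drainage rates) gives the causal effect.
Within each level — well-drained: 78.0% vs 84.3%; waterlogged: 25.0% vs 41.5% — Irrigation C is higher every time.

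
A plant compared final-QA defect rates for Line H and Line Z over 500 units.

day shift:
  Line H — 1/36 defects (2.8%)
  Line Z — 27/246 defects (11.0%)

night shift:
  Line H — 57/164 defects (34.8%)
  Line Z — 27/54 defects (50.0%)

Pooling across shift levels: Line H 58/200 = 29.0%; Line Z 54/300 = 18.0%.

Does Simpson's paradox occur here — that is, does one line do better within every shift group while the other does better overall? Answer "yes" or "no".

yes

Within each shift level (day shift 2.8% vs 11.0%; night shift 34.8% vs 50.0%), Line H has the lower rate every time. Pooled: 29.0% vs 18.0% — Line Z has the lower rate overall. The two comparisons disagree.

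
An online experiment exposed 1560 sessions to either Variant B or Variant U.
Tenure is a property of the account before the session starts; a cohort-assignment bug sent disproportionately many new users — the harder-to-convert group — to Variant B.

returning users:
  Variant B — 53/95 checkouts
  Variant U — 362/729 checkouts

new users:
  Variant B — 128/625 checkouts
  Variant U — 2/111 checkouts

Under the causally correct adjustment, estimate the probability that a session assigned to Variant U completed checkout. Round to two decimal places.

0.27

Nothing the variant does changes user tenure; the imbalance is an allocation artefact. With user tenure also predicting the outcome, the pooled figure is confounded, and the within-stratum comparison is the causal one.
Standardising Variant U to the population user tenure mix: 0.528·362/729 + 0.472·2/111 = 0.271.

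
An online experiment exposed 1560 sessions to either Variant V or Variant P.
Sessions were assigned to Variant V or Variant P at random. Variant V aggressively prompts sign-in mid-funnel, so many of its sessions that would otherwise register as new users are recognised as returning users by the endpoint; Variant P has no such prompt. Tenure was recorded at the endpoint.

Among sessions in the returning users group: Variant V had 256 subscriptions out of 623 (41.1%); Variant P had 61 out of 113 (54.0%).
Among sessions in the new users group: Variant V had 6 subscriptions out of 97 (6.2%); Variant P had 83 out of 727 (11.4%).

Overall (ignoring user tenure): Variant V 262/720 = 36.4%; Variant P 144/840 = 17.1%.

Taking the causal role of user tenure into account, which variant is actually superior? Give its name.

Variant V

User tenure here is a post-treatment variable shaped by the variant; conditioning on it would introduce bias rather than remove it. The overall comparison is the causal one.
Pooled: Variant V 36.4% vs Variant P 17.1%; Variant V is higher overall.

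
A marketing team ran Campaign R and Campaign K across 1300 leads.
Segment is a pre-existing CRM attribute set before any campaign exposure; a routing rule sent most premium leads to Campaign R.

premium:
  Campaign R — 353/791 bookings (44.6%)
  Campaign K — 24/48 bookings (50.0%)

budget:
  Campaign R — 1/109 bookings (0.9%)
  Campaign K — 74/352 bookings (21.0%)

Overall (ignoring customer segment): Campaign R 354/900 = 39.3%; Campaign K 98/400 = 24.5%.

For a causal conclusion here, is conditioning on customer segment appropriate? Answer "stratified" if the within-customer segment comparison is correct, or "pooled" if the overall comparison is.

Campaign K is higher inside every customer segment stratum but Campaign R is higher in aggregate. Whether to stratify depends on how customer segment relates to the campaign.
Customer segment satisfies the back-door criterion: it is not a descendant of the campaign, and it blocks the spurious path from campaign to outcome. Adjusting for it (i.e., using the within-customer segment rates) gives the causal effect.
Within each level — premium: 44.6% vs 50.0%; budget: 0.9% vs 21.0% — Campaign K is higher every time.

stratified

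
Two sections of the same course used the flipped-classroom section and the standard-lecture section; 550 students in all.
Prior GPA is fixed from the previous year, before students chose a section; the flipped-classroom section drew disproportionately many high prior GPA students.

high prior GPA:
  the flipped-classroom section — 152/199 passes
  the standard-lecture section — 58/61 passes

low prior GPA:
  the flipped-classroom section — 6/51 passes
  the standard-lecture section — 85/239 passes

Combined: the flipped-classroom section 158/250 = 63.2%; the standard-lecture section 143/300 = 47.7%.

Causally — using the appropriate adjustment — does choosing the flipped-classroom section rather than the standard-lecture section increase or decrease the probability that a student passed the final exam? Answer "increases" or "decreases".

Prior GPA band satisfies the back-door criterion: it is not a descendant of the teaching method, and it blocks the spurious path from teaching method to outcome. Adjusting for it (i.e., using the within-prior GPA band rates) gives the causal effect.
Within each level — high prior GPA: 76.4% vs 95.1%; low prior GPA: 11.8% vs 35.6% — the standard-lecture section is higher every time.

decreases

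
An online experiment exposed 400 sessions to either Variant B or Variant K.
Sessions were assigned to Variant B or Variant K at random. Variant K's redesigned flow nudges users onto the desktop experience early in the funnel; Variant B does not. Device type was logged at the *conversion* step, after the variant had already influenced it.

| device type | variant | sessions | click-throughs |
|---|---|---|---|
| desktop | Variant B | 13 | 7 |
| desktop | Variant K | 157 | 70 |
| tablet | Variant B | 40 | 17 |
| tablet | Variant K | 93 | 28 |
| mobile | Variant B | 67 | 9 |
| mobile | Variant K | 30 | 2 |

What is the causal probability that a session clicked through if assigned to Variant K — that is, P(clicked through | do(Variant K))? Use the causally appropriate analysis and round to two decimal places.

0.36

Stratifying would compare variants among sessions the variants themselves sorted into device type groups — a form of selection on an intermediate. The unconditioned pooled rates give the total causal effect.
So P(outcome | do(Variant K)) is just the pooled rate for Variant K: 100/280 = 0.357.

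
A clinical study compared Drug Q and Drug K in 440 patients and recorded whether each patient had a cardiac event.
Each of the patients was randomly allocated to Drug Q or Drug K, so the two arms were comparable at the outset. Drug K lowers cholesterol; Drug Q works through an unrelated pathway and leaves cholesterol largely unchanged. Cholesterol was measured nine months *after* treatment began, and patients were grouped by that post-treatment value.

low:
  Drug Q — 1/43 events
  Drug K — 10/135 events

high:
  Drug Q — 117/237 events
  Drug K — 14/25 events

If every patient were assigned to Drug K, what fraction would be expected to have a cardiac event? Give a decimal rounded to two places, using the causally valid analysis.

0.15

The stratified and pooled comparisons disagree (Drug Q wins within each cholesterol; Drug K wins overall), so the answer turns on the causal role of cholesterol.
The distribution of cholesterol is itself part of what the drug does — it is an intermediate outcome. Holding it fixed would remove that part of the effect; the total effect is the pooled difference.
So P(outcome | do(Drug K)) is just the pooled rate for Drug K: 24/160 = 0.150.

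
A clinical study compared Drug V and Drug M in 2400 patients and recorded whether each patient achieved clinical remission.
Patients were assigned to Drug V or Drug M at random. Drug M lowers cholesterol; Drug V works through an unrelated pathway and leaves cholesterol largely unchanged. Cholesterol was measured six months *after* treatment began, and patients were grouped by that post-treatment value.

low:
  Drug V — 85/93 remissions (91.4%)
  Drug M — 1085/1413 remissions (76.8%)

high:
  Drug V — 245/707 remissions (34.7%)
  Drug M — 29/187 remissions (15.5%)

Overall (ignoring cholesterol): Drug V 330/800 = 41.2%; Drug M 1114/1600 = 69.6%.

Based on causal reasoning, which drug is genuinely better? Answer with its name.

Drug M

Within every cholesterol level Drug V has the higher rate, yet pooled Drug M does — Simpson's reversal.
Cholesterol is recorded after the drug and is itself shifted by it — it sits on the causal path from drug to outcome. Conditioning on a mediator would strip out part of the effect we want; the pooled comparison gives the total causal effect.
Pooled: Drug V 41.2% vs Drug M 69.6%; Drug M is higher overall.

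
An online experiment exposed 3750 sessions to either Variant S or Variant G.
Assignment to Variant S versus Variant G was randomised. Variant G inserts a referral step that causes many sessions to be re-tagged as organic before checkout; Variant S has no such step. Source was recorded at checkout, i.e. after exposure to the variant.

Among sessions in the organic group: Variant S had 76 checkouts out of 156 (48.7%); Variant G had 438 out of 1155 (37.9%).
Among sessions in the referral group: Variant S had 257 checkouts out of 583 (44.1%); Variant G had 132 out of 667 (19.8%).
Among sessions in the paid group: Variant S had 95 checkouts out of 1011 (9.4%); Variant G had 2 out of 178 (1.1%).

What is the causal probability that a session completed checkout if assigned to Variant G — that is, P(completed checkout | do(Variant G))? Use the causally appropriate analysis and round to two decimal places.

The distribution of traffic source is itself part of what the variant does — it is an intermediate outcome. Holding it fixed would remove that part of the effect; the total effect is the pooled difference.
So P(outcome | do(Variant G)) is just the pooled rate for Variant G: 572/2000 = 0.286.

0.29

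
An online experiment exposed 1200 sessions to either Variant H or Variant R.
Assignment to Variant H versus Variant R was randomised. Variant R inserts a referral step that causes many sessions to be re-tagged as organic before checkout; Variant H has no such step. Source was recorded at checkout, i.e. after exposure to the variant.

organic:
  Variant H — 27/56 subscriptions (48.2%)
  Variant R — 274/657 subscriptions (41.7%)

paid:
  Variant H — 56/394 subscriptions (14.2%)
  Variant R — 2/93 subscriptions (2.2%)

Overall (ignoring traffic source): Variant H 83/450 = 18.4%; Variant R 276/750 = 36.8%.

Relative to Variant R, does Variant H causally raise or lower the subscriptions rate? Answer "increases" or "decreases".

decreases

The stratified and pooled comparisons disagree (Variant H wins within each traffic source; Variant R wins overall), so the answer turns on the causal role of traffic source.
Stratifying would compare variants among sessions the variants themselves sorted into traffic source groups — a form of selection on an intermediate. The unconditioned pooled rates give the total causal effect.
Pooled: Variant H 18.4% vs Variant R 36.8%; Variant R is higher overall.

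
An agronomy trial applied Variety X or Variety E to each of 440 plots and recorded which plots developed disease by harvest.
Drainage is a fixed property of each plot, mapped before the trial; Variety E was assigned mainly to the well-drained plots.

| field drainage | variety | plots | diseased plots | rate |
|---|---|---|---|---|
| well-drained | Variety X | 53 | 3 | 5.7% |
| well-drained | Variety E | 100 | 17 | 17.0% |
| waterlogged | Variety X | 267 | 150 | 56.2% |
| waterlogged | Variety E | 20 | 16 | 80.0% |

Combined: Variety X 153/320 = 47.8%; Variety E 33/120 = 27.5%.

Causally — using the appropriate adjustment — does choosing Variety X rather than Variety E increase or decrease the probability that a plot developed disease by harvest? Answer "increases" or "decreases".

Within every field drainage level Variety X has the lower rate, yet pooled Variety E does — Simpson's reversal.
Field drainage is set before the variety has any effect — it is not caused by the variety — and it independently drives the outcome. That makes it a confounder, so the causal comparison is within field drainage levels.
Within each level — well-drained: 5.7% vs 17.0%; waterlogged: 56.2% vs 80.0% — Variety X is lower every time.

decreases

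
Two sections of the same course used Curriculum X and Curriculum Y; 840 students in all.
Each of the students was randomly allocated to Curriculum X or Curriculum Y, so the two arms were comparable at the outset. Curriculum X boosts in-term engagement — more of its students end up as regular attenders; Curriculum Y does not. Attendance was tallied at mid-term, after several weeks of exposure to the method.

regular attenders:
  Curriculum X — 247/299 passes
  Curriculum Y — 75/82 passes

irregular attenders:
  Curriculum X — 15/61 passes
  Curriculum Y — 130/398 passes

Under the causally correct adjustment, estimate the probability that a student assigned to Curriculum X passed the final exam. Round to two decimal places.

0.73

Within every mid-term attendance level Curriculum Y has the higher rate, yet pooled Curriculum X does — Simpson's reversal.
Because the teaching method influences mid-term attendance, mid-term attendance is a post-treatment mediator, not a confounder. Stratifying on it would bias the estimate; the causal effect is the crude pooled difference.
So P(outcome | do(Curriculum X)) is just the pooled rate for Curriculum X: 262/360 = 0.728.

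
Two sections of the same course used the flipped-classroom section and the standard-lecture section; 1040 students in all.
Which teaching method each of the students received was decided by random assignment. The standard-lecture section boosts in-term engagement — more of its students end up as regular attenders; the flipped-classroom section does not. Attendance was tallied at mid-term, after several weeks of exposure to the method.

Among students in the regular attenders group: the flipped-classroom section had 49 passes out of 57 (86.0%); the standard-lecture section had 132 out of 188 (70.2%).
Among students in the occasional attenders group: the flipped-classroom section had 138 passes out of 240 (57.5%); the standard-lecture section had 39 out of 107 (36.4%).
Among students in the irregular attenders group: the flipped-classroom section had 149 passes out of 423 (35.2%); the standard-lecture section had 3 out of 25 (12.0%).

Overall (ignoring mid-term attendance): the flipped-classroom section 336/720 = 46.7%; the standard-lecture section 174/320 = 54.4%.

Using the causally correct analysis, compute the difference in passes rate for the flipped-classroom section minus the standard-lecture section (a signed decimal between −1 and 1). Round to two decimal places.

Mid-term attendance here is a post-treatment variable shaped by the teaching method; conditioning on it would introduce bias rather than remove it. The overall comparison is the causal one.
The causal difference is the pooled difference: 0.467 − 0.544 = -0.077.

-0.08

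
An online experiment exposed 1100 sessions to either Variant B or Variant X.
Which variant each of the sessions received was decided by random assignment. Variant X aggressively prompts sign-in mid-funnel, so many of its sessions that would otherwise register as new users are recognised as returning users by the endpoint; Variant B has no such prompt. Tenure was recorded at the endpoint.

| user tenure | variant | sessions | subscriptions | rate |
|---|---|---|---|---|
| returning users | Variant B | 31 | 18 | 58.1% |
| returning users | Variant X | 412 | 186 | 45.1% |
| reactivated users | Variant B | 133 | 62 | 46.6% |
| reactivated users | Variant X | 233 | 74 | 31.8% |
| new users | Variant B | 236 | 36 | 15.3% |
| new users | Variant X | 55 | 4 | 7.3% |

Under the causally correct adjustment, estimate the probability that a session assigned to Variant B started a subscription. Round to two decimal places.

0.29

Within every user tenure level Variant B has the higher rate, yet pooled Variant X does — Simpson's reversal.
User tenure is downstream of the variant. One should not condition on a consequence of treatment, so the overall rates are the right comparison.
So P(outcome | do(Variant B)) is just the pooled rate for Variant B: 116/400 = 0.290.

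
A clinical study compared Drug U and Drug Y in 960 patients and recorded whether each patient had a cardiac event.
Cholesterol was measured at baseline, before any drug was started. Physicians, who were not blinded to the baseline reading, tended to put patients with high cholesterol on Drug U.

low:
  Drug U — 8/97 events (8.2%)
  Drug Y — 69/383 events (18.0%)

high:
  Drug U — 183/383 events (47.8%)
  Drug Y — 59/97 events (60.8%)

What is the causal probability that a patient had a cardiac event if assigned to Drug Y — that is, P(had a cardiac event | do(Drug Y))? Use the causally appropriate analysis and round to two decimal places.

0.39

Within every cholesterol level Drug U has the lower rate, yet pooled Drug Y does — Simpson's reversal.
Nothing the drug does changes cholesterol; the imbalance is an allocation artefact. With cholesterol also predicting the outcome, the pooled figure is confounded, and the within-stratum comparison is the causal one.
Standardising Drug Y to the population cholesterol mix: 0.500·69/383 + 0.500·59/97 = 0.394.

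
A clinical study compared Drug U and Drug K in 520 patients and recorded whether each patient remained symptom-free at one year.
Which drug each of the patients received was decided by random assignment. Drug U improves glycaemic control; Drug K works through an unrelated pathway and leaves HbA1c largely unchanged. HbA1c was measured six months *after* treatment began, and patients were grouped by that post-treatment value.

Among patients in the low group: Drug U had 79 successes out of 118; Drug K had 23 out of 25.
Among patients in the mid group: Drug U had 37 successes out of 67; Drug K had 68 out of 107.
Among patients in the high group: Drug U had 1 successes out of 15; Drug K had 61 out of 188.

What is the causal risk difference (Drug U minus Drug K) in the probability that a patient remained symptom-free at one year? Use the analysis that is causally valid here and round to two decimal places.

+0.11

Because the drug influences HbA1c, HbA1c is a post-treatment mediator, not a confounder. Stratifying on it would bias the estimate; the causal effect is the crude pooled difference.
The causal difference is the pooled difference: 0.585 − 0.475 = +0.110.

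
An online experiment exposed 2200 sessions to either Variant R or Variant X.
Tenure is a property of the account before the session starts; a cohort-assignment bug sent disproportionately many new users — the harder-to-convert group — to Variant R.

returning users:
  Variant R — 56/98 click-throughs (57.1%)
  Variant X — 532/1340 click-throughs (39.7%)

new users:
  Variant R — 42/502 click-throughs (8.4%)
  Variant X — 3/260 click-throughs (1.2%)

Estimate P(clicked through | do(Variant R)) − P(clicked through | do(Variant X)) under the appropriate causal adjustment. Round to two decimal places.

Variant R is higher inside every user tenure stratum but Variant X is higher in aggregate. Whether to stratify depends on how user tenure relates to the variant.
Nothing the variant does changes user tenure; the imbalance is an allocation artefact. With user tenure also predicting the outcome, the pooled figure is confounded, and the within-stratum comparison is the causal one.
Adjusting over the population distribution of user tenure: 0.654·(0.571−0.397) + 0.346·(0.084−0.012) = +0.139.

+0.14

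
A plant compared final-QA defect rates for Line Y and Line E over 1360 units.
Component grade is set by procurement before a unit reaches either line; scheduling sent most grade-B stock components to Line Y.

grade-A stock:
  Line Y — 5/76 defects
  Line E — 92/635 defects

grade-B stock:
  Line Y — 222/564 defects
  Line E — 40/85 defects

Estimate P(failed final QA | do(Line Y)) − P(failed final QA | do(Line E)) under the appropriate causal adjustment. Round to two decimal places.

-0.08

Since component grade is a pre-existing factor (not a product of the line) and it affects the outcome on its own, it is a confounder. The stratified rates, not the pooled rate, identify the causal effect.
Adjusting over the population distribution of component grade: 0.523·(0.066−0.145) + 0.477·(0.394−0.471) = -0.078.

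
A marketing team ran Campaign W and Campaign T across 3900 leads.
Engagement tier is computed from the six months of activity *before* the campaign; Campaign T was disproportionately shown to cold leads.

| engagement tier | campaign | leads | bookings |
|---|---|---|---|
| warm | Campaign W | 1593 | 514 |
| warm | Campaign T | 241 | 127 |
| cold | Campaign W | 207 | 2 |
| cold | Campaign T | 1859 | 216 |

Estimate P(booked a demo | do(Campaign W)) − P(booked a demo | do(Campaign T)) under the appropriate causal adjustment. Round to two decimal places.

-0.15

The imbalance in engagement tier arose from how leads were allocated, not from anything the campaign did; and engagement tier independently affects the outcome. The pooled gap is confounded — condition on engagement tier.
Adjusting over the population distribution of engagement tier: 0.470·(0.323−0.527) + 0.530·(0.010−0.116) = -0.153.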